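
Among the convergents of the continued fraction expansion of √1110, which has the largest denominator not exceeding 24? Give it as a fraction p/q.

√1110 = [33; 3, 6, 3, 66, …] (period length 4).
Convergents:
  p_0/q_0 = 33/1
  p_1/q_1 = 100/3
  p_2/q_2 = 633/19
  p_3/q_3 = 1999/60
q_2 = 19 ≤ 24 < 60 = q_3, so the answer is 633/19.

633/19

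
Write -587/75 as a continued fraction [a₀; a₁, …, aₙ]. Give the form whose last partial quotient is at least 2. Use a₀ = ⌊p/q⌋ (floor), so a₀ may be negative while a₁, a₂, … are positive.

-587 = -8×75 + 13
75 = 5×13 + 10
13 = 1×10 + 3
10 = 3×3 + 1
3 = 3×1 + 0  (stop)
So -587/75 = [-8; 5, 1, 3, 3].

[-8; 5, 1, 3, 3]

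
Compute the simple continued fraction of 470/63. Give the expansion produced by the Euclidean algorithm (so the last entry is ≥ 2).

470 = 7*63 + 29
63 = 2*29 + 5
29 = 5*5 + 4
5 = 1*4 + 1
4 = 4*1 + 0  (stop)
So 470/63 = [7; 2, 5, 1, 4].

[7; 2, 5, 1, 4]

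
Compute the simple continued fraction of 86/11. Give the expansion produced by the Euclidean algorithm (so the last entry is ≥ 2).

86 = 7·11 + 9
11 = 1·9 + 2
9 = 4·2 + 1
2 = 2·1 + 0  (stop)
So 86/11 = [7; 1, 4, 2].

[7; 1, 4, 2]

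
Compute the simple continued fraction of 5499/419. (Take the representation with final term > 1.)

[13; 8, 17, 3]

5499 = 13·419 + 52
419 = 8·52 + 3
52 = 17·3 + 1
3 = 3·1 + 0  (stop)
So 5499/419 = [13; 8, 17, 3].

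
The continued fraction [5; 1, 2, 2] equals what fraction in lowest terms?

Fold from the inside: start with 2/1.
  2 + 1/2 = 5/2
  1 + 2/5 = 7/5
  5 + 5/7 = 40/7

40/7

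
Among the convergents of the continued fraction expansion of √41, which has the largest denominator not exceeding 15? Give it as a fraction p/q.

√41 = [6; 2, 2, 12, …] (period length 3).
Convergents:
  p_0/q_0 = 6/1
  p_1/q_1 = 13/2
  p_2/q_2 = 32/5
  p_3/q_3 = 397/62
q_2 = 5 ≤ 15 < 62 = q_3, so the answer is 32/5.

32/5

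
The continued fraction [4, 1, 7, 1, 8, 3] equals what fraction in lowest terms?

Fold from the inside: start with 3/1.
  8 + 1/3 = 25/3
  1 + 3/25 = 28/25
  7 + 25/28 = 221/28
  1 + 28/221 = 249/221
  4 + 221/249 = 1217/249

1217/249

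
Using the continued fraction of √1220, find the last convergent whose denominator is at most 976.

33706/965

√1220 = [34; 1, 12, 1, 68, …] (period length 4).
Convergents:
  p_0/q_0 = 34/1
  p_1/q_1 = 35/1
  p_2/q_2 = 454/13
  p_3/q_3 = 489/14
  p_4/q_4 = 33706/965
  p_5/q_5 = 34195/979
q_4 = 965 ≤ 976 < 979 = q_5, so the answer is 33706/965.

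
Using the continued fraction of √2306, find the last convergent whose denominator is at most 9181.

√2306 = [48; 48, 96, …] (period length 2).
Convergents:
  p_0/q_0 = 48/1
  p_1/q_1 = 2305/48
  p_2/q_2 = 221328/4609
  p_3/q_3 = 10626049/221280
q_2 = 4609 ≤ 9181 < 221280 = q_3, so the answer is 221328/4609.

221328/4609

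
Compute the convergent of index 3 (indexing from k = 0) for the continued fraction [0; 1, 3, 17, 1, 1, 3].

Using pₖ = aₖpₖ₋₁ + pₖ₋₂, qₖ = aₖqₖ₋₁ + qₖ₋₂ (with p₋₁=1, p₋₂=0, q₋₁=0, q₋₂=1):
  k=0: a=0, p=0, q=1
  k=1: a=1, p=1, q=1
  k=2: a=3, p=3, q=4
  k=3: a=17, p=52, q=69

52/69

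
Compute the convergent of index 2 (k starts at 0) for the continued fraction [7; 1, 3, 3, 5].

Using pₖ = aₖpₖ₋₁ + pₖ₋₂, qₖ = aₖqₖ₋₁ + qₖ₋₂ (with p₋₁=1, p₋₂=0, q₋₁=0, q₋₂=1):
  k=0: a=7, p=7, q=1
  k=1: a=1, p=8, q=1
  k=2: a=3, p=31, q=4

31/4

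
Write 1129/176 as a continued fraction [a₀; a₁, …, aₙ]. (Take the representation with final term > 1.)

[6; 2, 2, 2, 3, 4]

1129 = 6×176 + 73
176 = 2×73 + 30
73 = 2×30 + 13
30 = 2×13 + 4
13 = 3×4 + 1
4 = 4×1 + 0  (stop)
So 1129/176 = [6; 2, 2, 2, 3, 4].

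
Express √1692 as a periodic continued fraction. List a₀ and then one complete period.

a₀ = ⌊√1692⌋ = 41.
With m₀=0, d₀=1 and mₖ₊₁ = dₖaₖ − mₖ, dₖ₊₁ = (n − mₖ₊₁²)/dₖ, aₖ₊₁ = ⌊(a₀+mₖ₊₁)/dₖ₊₁⌋:
  k=1: m=41, d=11, a=7
  k=2: m=36, d=36, a=2
  k=3: m=36, d=11, a=7
  k=4: m=41, d=1, a=82
d=1 and a=2a₀=82 at k=4, so the next step gives (m, d) = (41, 11) again — its k=1 value — and the period has length 4.

[41; 7, 2, 7, 82]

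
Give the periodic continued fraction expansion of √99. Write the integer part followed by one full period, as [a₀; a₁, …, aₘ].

a₀ = ⌊√99⌋ = 9.

[9; 1, 18]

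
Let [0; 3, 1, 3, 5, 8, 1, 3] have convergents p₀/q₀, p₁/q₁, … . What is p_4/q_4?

21/79

Using pₖ = aₖpₖ₋₁ + pₖ₋₂, qₖ = aₖqₖ₋₁ + qₖ₋₂ (with p₋₁=1, p₋₂=0, q₋₁=0, q₋₂=1):
  k=0: a=0, p=0, q=1
  k=1: a=3, p=1, q=3
  k=2: a=1, p=1, q=4
  k=3: a=3, p=4, q=15
  k=4: a=5, p=21, q=79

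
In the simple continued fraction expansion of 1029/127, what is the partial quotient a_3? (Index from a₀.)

1029 = 8·127 + 13   →  a_0 = 8
127 = 9·13 + 10   →  a_1 = 9
13 = 1·10 + 3   →  a_2 = 1
10 = 3·3 + 1   →  a_3 = 3

3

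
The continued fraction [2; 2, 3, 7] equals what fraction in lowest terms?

Fold from the inside: start with 7/1.
  3 + 1/7 = 22/7
  2 + 7/22 = 51/22
  2 + 22/51 = 124/51

124/51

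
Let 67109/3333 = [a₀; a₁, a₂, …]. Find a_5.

3

67109 = 20·3333 + 449   →  a_0 = 20
3333 = 7·449 + 190   →  a_1 = 7
449 = 2·190 + 69   →  a_2 = 2
190 = 2·69 + 52   →  a_3 = 2
69 = 1·52 + 17   →  a_4 = 1
52 = 3·17 + 1   →  a_5 = 3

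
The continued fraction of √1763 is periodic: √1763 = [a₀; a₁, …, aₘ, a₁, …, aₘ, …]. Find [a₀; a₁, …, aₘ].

a₀ = ⌊√1763⌋ = 41.
With m₀=0, d₀=1 and mₖ₊₁ = dₖaₖ − mₖ, dₖ₊₁ = (n − mₖ₊₁²)/dₖ, aₖ₊₁ = ⌊(a₀+mₖ₊₁)/dₖ₊₁⌋:
  k=1: m=41, d=82, a=1
  k=2: m=41, d=1, a=82
d=1 and a=2a₀=82 at k=2, so the next step gives (m, d) = (41, 82) again — its k=1 value — and the period has length 2.

[41; 1, 82]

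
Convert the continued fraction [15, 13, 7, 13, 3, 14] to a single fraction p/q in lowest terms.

803179/53275

Using pₖ = aₖpₖ₋₁ + pₖ₋₂ and qₖ = aₖqₖ₋₁ + qₖ₋₂:
  k=0: a=15, p=15, q=1
  k=1: a=13, p=196, q=13
  k=2: a=7, p=1387, q=92
  k=3: a=13, p=18227, q=1209
  k=4: a=3, p=56068, q=3719
  k=5: a=14, p=803179, q=53275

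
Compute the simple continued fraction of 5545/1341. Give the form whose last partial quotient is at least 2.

[4; 7, 2, 2, 4, 8]

5545 = 4×1341 + 181
1341 = 7×181 + 74
181 = 2×74 + 33
74 = 2×33 + 8
33 = 4×8 + 1
8 = 8×1 + 0  (stop)
So 5545/1341 = [4; 7, 2, 2, 4, 8].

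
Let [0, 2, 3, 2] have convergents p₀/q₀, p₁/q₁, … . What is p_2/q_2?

Using pₖ = aₖpₖ₋₁ + pₖ₋₂, qₖ = aₖqₖ₋₁ + qₖ₋₂ (with p₋₁=1, p₋₂=0, q₋₁=0, q₋₂=1):
  k=0: a=0, p=0, q=1
  k=1: a=2, p=1, q=2
  k=2: a=3, p=3, q=7

3/7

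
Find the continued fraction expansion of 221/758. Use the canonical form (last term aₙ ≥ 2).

221 = 0*758 + 221
758 = 3*221 + 95
221 = 2*95 + 31
95 = 3*31 + 2
31 = 15*2 + 1
2 = 2*1 + 0  (stop)
So 221/758 = [0; 3, 2, 3, 15, 2].

[0; 3, 2, 3, 15, 2]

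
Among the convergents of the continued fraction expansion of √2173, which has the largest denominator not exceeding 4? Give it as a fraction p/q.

√2173 = [46; 1, 1, 1, 1, 1, 1, 92, …] (period length 7).
Convergents:
  p_0/q_0 = 46/1
  p_1/q_1 = 47/1
  p_2/q_2 = 93/2
  p_3/q_3 = 140/3
  p_4/q_4 = 233/5
q_3 = 3 ≤ 4 < 5 = q_4, so the answer is 140/3.

140/3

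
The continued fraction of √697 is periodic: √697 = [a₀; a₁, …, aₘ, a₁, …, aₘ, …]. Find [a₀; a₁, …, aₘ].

a₀ = ⌊√697⌋ = 26.
With m₀=0, d₀=1 and mₖ₊₁ = dₖaₖ − mₖ, dₖ₊₁ = (n − mₖ₊₁²)/dₖ, aₖ₊₁ = ⌊(a₀+mₖ₊₁)/dₖ₊₁⌋:
  k=1: m=26, d=21, a=2
  k=2: m=16, d=21, a=2
  k=3: m=26, d=1, a=52
d=1 and a=2a₀=52 at k=3, so the next step gives (m, d) = (26, 21) again — its k=1 value — and the period has length 3.

[26; 2, 2, 52]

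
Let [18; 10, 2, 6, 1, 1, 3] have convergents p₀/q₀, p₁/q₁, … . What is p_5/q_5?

5302/293

Using pₖ = aₖpₖ₋₁ + pₖ₋₂, qₖ = aₖqₖ₋₁ + qₖ₋₂ (with p₋₁=1, p₋₂=0, q₋₁=0, q₋₂=1):
  k=0: a=18, p=18, q=1
  k=1: a=10, p=181, q=10
  k=2: a=2, p=380, q=21
  k=3: a=6, p=2461, q=136
  k=4: a=1, p=2841, q=157
  k=5: a=1, p=5302, q=293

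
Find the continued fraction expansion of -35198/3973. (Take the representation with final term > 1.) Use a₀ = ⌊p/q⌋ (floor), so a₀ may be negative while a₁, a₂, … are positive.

-35198 = -9*3973 + 559
3973 = 7*559 + 60
559 = 9*60 + 19
60 = 3*19 + 3
19 = 6*3 + 1
3 = 3*1 + 0  (stop)
So -35198/3973 = [-9; 7, 9, 3, 6, 3].

[-9; 7, 9, 3, 6, 3]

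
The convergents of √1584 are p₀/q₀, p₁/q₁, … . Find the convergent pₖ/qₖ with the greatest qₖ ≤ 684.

√1584 = [39; 1, 3, 1, 78, …] (period length 4).
Convergents:
  p_0/q_0 = 39/1
  p_1/q_1 = 40/1
  p_2/q_2 = 159/4
  p_3/q_3 = 199/5
  p_4/q_4 = 15681/394
  p_5/q_5 = 15880/399
  p_6/q_6 = 63321/1591
q_5 = 399 ≤ 684 < 1591 = q_6, so the answer is 15880/399.

15880/399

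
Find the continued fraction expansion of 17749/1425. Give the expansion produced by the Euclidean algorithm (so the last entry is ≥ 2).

17749 = 12·1425 + 649
1425 = 2·649 + 127
649 = 5·127 + 14
127 = 9·14 + 1
14 = 14·1 + 0  (stop)
So 17749/1425 = [12; 2, 5, 9, 14].

[12; 2, 5, 9, 14]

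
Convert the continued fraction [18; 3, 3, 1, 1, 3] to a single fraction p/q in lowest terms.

1501/82

Using pₖ = aₖpₖ₋₁ + pₖ₋₂ and qₖ = aₖqₖ₋₁ + qₖ₋₂:
  k=0: a=18, p=18, q=1
  k=1: a=3, p=55, q=3
  k=2: a=3, p=183, q=10
  k=3: a=1, p=238, q=13
  k=4: a=1, p=421, q=23
  k=5: a=3, p=1501, q=82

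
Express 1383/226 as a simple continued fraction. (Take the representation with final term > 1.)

1383 = 6×226 + 27
226 = 8×27 + 10
27 = 2×10 + 7
10 = 1×7 + 3
7 = 2×3 + 1
3 = 3×1 + 0  (stop)
So 1383/226 = [6; 8, 2, 1, 2, 3].

[6; 8, 2, 1, 2, 3]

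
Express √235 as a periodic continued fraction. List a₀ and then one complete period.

[15; 3, 30]

a₀ = ⌊√235⌋ = 15.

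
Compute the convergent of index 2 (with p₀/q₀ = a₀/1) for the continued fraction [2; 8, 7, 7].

121/57

Using pₖ = aₖpₖ₋₁ + pₖ₋₂, qₖ = aₖqₖ₋₁ + qₖ₋₂ (with p₋₁=1, p₋₂=0, q₋₁=0, q₋₂=1):
  k=0: a=2, p=2, q=1
  k=1: a=8, p=17, q=8
  k=2: a=7, p=121, q=57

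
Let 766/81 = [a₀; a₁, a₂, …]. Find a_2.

766 = 9·81 + 37   →  a_0 = 9
81 = 2·37 + 7   →  a_1 = 2
37 = 5·7 + 2   →  a_2 = 5

5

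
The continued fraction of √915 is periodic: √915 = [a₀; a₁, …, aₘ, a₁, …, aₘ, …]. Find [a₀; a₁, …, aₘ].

[30; 4, 60]

a₀ = ⌊√915⌋ = 30.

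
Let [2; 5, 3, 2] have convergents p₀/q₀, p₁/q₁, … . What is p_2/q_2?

Using pₖ = aₖpₖ₋₁ + pₖ₋₂, qₖ = aₖqₖ₋₁ + qₖ₋₂ (with p₋₁=1, p₋₂=0, q₋₁=0, q₋₂=1):
  k=0: a=2, p=2, q=1
  k=1: a=5, p=11, q=5
  k=2: a=3, p=35, q=16

35/16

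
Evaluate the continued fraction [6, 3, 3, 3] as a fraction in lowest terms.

208/33

Using pₖ = aₖpₖ₋₁ + pₖ₋₂ and qₖ = aₖqₖ₋₁ + qₖ₋₂:
  k=0: a=6, p=6, q=1
  k=1: a=3, p=19, q=3
  k=2: a=3, p=63, q=10
  k=3: a=3, p=208, q=33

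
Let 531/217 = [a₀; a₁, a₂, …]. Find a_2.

4

531 = 2·217 + 97   →  a_0 = 2
217 = 2·97 + 23   →  a_1 = 2
97 = 4·23 + 5   →  a_2 = 4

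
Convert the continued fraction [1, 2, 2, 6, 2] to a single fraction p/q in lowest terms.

Fold from the inside: start with 2/1.
  6 + 1/2 = 13/2
  2 + 2/13 = 28/13
  2 + 13/28 = 69/28
  1 + 28/69 = 97/69

97/69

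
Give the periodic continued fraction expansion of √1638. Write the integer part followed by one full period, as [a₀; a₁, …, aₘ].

[40; 2, 8, 2, 80]

a₀ = ⌊√1638⌋ = 40.
With m₀=0, d₀=1 and mₖ₊₁ = dₖaₖ − mₖ, dₖ₊₁ = (n − mₖ₊₁²)/dₖ, aₖ₊₁ = ⌊(a₀+mₖ₊₁)/dₖ₊₁⌋:
  k=1: m=40, d=38, a=2
  k=2: m=36, d=9, a=8
  k=3: m=36, d=38, a=2
  k=4: m=40, d=1, a=80
d=1 and a=2a₀=80 at k=4, so the next step gives (m, d) = (40, 38) again — its k=1 value — and the period has length 4.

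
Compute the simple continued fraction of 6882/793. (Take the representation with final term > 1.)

6882 = 8*793 + 538
793 = 1*538 + 255
538 = 2*255 + 28
255 = 9*28 + 3
28 = 9*3 + 1
3 = 3*1 + 0  (stop)
So 6882/793 = [8; 1, 2, 9, 9, 3].

[8; 1, 2, 9, 9, 3]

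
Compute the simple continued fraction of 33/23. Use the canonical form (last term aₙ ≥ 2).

[1; 2, 3, 3]

33 = 1·23 + 10
23 = 2·10 + 3
10 = 3·3 + 1
3 = 3·1 + 0  (stop)
So 33/23 = [1; 2, 3, 3].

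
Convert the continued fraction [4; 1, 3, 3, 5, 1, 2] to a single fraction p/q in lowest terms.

1111/233

Fold from the inside: start with 2/1.
  1 + 1/2 = 3/2
  5 + 2/3 = 17/3
  3 + 3/17 = 54/17
  3 + 17/54 = 179/54
  1 + 54/179 = 233/179
  4 + 179/233 = 1111/233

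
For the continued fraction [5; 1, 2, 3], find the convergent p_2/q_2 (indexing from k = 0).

17/3

Using pₖ = aₖpₖ₋₁ + pₖ₋₂, qₖ = aₖqₖ₋₁ + qₖ₋₂ (with p₋₁=1, p₋₂=0, q₋₁=0, q₋₂=1):
  k=0: a=5, p=5, q=1
  k=1: a=1, p=6, q=1
  k=2: a=2, p=17, q=3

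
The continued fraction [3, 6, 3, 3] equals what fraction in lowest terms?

199/63

Fold from the inside: start with 3/1.
  3 + 1/3 = 10/3
  6 + 3/10 = 63/10
  3 + 10/63 = 199/63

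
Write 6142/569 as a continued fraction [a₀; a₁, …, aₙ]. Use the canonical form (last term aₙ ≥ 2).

[10; 1, 3, 1, 6, 3, 5]

6142 = 10*569 + 452
569 = 1*452 + 117
452 = 3*117 + 101
117 = 1*101 + 16
101 = 6*16 + 5
16 = 3*5 + 1
5 = 5*1 + 0  (stop)
So 6142/569 = [10; 1, 3, 1, 6, 3, 5].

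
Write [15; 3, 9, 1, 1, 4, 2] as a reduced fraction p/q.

9086/593

Using pₖ = aₖpₖ₋₁ + pₖ₋₂ and qₖ = aₖqₖ₋₁ + qₖ₋₂:
  k=0: a=15, p=15, q=1
  k=1: a=3, p=46, q=3
  k=2: a=9, p=429, q=28
  k=3: a=1, p=475, q=31
  k=4: a=1, p=904, q=59
  k=5: a=4, p=4091, q=267
  k=6: a=2, p=9086, q=593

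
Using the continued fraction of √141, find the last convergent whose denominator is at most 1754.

18049/1520

√141 = [11; 1, 6, 1, 22, …] (period length 4).
Convergents:
  p_0/q_0 = 11/1
  p_1/q_1 = 12/1
  p_2/q_2 = 83/7
  p_3/q_3 = 95/8
  p_4/q_4 = 2173/183
  p_5/q_5 = 2268/191
  p_6/q_6 = 15781/1329
  p_7/q_7 = 18049/1520
  p_8/q_8 = 412859/34769
q_7 = 1520 ≤ 1754 < 34769 = q_8, so the answer is 18049/1520.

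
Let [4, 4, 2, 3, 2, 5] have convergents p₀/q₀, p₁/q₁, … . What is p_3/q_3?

Using pₖ = aₖpₖ₋₁ + pₖ₋₂, qₖ = aₖqₖ₋₁ + qₖ₋₂ (with p₋₁=1, p₋₂=0, q₋₁=0, q₋₂=1):
  k=0: a=4, p=4, q=1
  k=1: a=4, p=17, q=4
  k=2: a=2, p=38, q=9
  k=3: a=3, p=131, q=31

131/31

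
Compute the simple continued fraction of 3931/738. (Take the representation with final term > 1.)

3931 = 5·738 + 241
738 = 3·241 + 15
241 = 16·15 + 1
15 = 15·1 + 0  (stop)
So 3931/738 = [5; 3, 16, 15].

[5; 3, 16, 15]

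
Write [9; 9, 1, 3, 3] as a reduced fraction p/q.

1156/127

Fold from the inside: start with 3/1.
  3 + 1/3 = 10/3
  1 + 3/10 = 13/10
  9 + 10/13 = 127/13
  9 + 13/127 = 1156/127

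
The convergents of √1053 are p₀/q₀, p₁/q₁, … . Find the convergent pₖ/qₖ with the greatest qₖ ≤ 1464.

41828/1289

√1053 = [32; 2, 4, 2, 64, …] (period length 4).
Convergents:
  p_0/q_0 = 32/1
  p_1/q_1 = 65/2
  p_2/q_2 = 292/9
  p_3/q_3 = 649/20
  p_4/q_4 = 41828/1289
  p_5/q_5 = 84305/2598
q_4 = 1289 ≤ 1464 < 2598 = q_5, so the answer is 41828/1289.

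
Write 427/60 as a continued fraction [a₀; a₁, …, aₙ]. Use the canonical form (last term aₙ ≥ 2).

427 = 7·60 + 7
60 = 8·7 + 4
7 = 1·4 + 3
4 = 1·3 + 1
3 = 3·1 + 0  (stop)
So 427/60 = [7; 8, 1, 1, 3].

[7; 8, 1, 1, 3]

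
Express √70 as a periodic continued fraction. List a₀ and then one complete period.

a₀ = ⌊√70⌋ = 8.

[8; 2, 1, 2, 1, 2, 16]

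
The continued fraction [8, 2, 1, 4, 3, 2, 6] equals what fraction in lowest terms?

5590/669

Using pₖ = aₖpₖ₋₁ + pₖ₋₂ and qₖ = aₖqₖ₋₁ + qₖ₋₂:
  k=0: a=8, p=8, q=1
  k=1: a=2, p=17, q=2
  k=2: a=1, p=25, q=3
  k=3: a=4, p=117, q=14
  k=4: a=3, p=376, q=45
  k=5: a=2, p=869, q=104
  k=6: a=6, p=5590, q=669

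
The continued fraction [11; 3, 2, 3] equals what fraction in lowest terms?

Using pₖ = aₖpₖ₋₁ + pₖ₋₂ and qₖ = aₖqₖ₋₁ + qₖ₋₂:
  k=0: a=11, p=11, q=1
  k=1: a=3, p=34, q=3
  k=2: a=2, p=79, q=7
  k=3: a=3, p=271, q=24

271/24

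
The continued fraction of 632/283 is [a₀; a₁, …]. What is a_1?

632 = 2·283 + 66   →  a_0 = 2
283 = 4·66 + 19   →  a_1 = 4

4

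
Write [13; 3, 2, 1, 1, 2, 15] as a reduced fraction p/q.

9001/677

Fold from the inside: start with 15/1.
  2 + 1/15 = 31/15
  1 + 15/31 = 46/31
  1 + 31/46 = 77/46
  2 + 46/77 = 200/77
  3 + 77/200 = 677/200
  13 + 200/677 = 9001/677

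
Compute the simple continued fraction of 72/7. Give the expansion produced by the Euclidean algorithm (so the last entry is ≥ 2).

[10; 3, 2]

72 = 10*7 + 2
7 = 3*2 + 1
2 = 2*1 + 0  (stop)
So 72/7 = [10; 3, 2].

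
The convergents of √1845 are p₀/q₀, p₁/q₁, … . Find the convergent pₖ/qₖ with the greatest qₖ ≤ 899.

√1845 = [42; 1, 20, 2, 20, 1, 84, …] (period length 6).
Convergents:
  p_0/q_0 = 42/1
  p_1/q_1 = 43/1
  p_2/q_2 = 902/21
  p_3/q_3 = 1847/43
  p_4/q_4 = 37842/881
  p_5/q_5 = 39689/924
q_4 = 881 ≤ 899 < 924 = q_5, so the answer is 37842/881.

37842/881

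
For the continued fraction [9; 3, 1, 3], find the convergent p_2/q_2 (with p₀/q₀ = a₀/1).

37/4

Using pₖ = aₖpₖ₋₁ + pₖ₋₂, qₖ = aₖqₖ₋₁ + qₖ₋₂ (with p₋₁=1, p₋₂=0, q₋₁=0, q₋₂=1):
  k=0: a=9, p=9, q=1
  k=1: a=3, p=28, q=3
  k=2: a=1, p=37, q=4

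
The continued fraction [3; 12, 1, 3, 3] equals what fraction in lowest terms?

Fold from the inside: start with 3/1.
  3 + 1/3 = 10/3
  1 + 3/10 = 13/10
  12 + 10/13 = 166/13
  3 + 13/166 = 511/166

511/166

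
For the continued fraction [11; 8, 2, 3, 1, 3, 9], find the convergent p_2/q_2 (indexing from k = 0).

189/17

Using pₖ = aₖpₖ₋₁ + pₖ₋₂, qₖ = aₖqₖ₋₁ + qₖ₋₂ (with p₋₁=1, p₋₂=0, q₋₁=0, q₋₂=1):
  k=0: a=11, p=11, q=1
  k=1: a=8, p=89, q=8
  k=2: a=2, p=189, q=17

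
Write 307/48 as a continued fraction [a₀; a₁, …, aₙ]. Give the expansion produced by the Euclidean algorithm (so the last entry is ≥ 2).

307 = 6*48 + 19
48 = 2*19 + 10
19 = 1*10 + 9
10 = 1*9 + 1
9 = 9*1 + 0  (stop)
So 307/48 = [6; 2, 1, 1, 9].

[6; 2, 1, 1, 9]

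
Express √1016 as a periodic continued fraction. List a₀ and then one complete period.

a₀ = ⌊√1016⌋ = 31.
With m₀=0, d₀=1 and mₖ₊₁ = dₖaₖ − mₖ, dₖ₊₁ = (n − mₖ₊₁²)/dₖ, aₖ₊₁ = ⌊(a₀+mₖ₊₁)/dₖ₊₁⌋:
  k=1: m=31, d=55, a=1
  k=2: m=24, d=8, a=6
  k=3: m=24, d=55, a=1
  k=4: m=31, d=1, a=62
d=1 and a=2a₀=62 at k=4, so the next step gives (m, d) = (31, 55) again — its k=1 value — and the period has length 4.

[31; 1, 6, 1, 62]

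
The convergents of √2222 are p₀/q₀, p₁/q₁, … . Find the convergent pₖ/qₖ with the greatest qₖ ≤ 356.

9899/210

√2222 = [47; 7, 4, 7, 94, …] (period length 4).
Convergents:
  p_0/q_0 = 47/1
  p_1/q_1 = 330/7
  p_2/q_2 = 1367/29
  p_3/q_3 = 9899/210
  p_4/q_4 = 931873/19769
q_3 = 210 ≤ 356 < 19769 = q_4, so the answer is 9899/210.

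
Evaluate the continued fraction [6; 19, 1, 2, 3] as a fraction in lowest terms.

Using pₖ = aₖpₖ₋₁ + pₖ₋₂ and qₖ = aₖqₖ₋₁ + qₖ₋₂:
  k=0: a=6, p=6, q=1
  k=1: a=19, p=115, q=19
  k=2: a=1, p=121, q=20
  k=3: a=2, p=357, q=59
  k=4: a=3, p=1192, q=197

1192/197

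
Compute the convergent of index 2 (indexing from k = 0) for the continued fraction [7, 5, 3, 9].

115/16

Using pₖ = aₖpₖ₋₁ + pₖ₋₂, qₖ = aₖqₖ₋₁ + qₖ₋₂ (with p₋₁=1, p₋₂=0, q₋₁=0, q₋₂=1):
  k=0: a=7, p=7, q=1
  k=1: a=5, p=36, q=5
  k=2: a=3, p=115, q=16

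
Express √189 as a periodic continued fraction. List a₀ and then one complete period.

a₀ = ⌊√189⌋ = 13.
With m₀=0, d₀=1 and mₖ₊₁ = dₖaₖ − mₖ, dₖ₊₁ = (n − mₖ₊₁²)/dₖ, aₖ₊₁ = ⌊(a₀+mₖ₊₁)/dₖ₊₁⌋:
  k=1: m=13, d=20, a=1
  k=2: m=7, d=7, a=2
  k=3: m=7, d=20, a=1
  k=4: m=13, d=1, a=26
d=1 and a=2a₀=26 at k=4, so the next step gives (m, d) = (13, 20) again — its k=1 value — and the period has length 4.

[13; 1, 2, 1, 26]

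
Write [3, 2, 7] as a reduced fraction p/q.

Using pₖ = aₖpₖ₋₁ + pₖ₋₂ and qₖ = aₖqₖ₋₁ + qₖ₋₂:
  k=0: a=3, p=3, q=1
  k=1: a=2, p=7, q=2
  k=2: a=7, p=52, q=15

52/15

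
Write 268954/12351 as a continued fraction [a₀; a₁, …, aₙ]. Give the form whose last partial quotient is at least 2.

268954 = 21*12351 + 9583
12351 = 1*9583 + 2768
9583 = 3*2768 + 1279
2768 = 2*1279 + 210
1279 = 6*210 + 19
210 = 11*19 + 1
19 = 19*1 + 0  (stop)
So 268954/12351 = [21; 1, 3, 2, 6, 11, 19].

[21; 1, 3, 2, 6, 11, 19]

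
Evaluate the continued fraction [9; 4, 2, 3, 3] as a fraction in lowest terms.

941/102

Fold from the inside: start with 3/1.
  3 + 1/3 = 10/3
  2 + 3/10 = 23/10
  4 + 10/23 = 102/23
  9 + 23/102 = 941/102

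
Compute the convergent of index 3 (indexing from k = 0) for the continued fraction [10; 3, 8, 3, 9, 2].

Using pₖ = aₖpₖ₋₁ + pₖ₋₂, qₖ = aₖqₖ₋₁ + qₖ₋₂ (with p₋₁=1, p₋₂=0, q₋₁=0, q₋₂=1):
  k=0: a=10, p=10, q=1
  k=1: a=3, p=31, q=3
  k=2: a=8, p=258, q=25
  k=3: a=3, p=805, q=78

805/78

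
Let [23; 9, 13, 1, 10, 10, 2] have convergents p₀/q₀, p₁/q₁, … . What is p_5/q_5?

323705/14007

Using pₖ = aₖpₖ₋₁ + pₖ₋₂, qₖ = aₖqₖ₋₁ + qₖ₋₂ (with p₋₁=1, p₋₂=0, q₋₁=0, q₋₂=1):
  k=0: a=23, p=23, q=1
  k=1: a=9, p=208, q=9
  k=2: a=13, p=2727, q=118
  k=3: a=1, p=2935, q=127
  k=4: a=10, p=32077, q=1388
  k=5: a=10, p=323705, q=14007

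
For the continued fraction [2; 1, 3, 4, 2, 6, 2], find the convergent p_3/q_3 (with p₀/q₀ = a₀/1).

Using pₖ = aₖpₖ₋₁ + pₖ₋₂, qₖ = aₖqₖ₋₁ + qₖ₋₂ (with p₋₁=1, p₋₂=0, q₋₁=0, q₋₂=1):
  k=0: a=2, p=2, q=1
  k=1: a=1, p=3, q=1
  k=2: a=3, p=11, q=4
  k=3: a=4, p=47, q=17

47/17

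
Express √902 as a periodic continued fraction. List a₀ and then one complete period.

a₀ = ⌊√902⌋ = 30.
With m₀=0, d₀=1 and mₖ₊₁ = dₖaₖ − mₖ, dₖ₊₁ = (n − mₖ₊₁²)/dₖ, aₖ₊₁ = ⌊(a₀+mₖ₊₁)/dₖ₊₁⌋:
  k=1: m=30, d=2, a=30
  k=2: m=30, d=1, a=60
d=1 and a=2a₀=60 at k=2, so the next step gives (m, d) = (30, 2) again — its k=1 value — and the period has length 2.

[30; 30, 60]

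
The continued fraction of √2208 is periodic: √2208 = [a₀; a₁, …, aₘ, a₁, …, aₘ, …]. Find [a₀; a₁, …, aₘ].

[46; 1, 92]

a₀ = ⌊√2208⌋ = 46.
With m₀=0, d₀=1 and mₖ₊₁ = dₖaₖ − mₖ, dₖ₊₁ = (n − mₖ₊₁²)/dₖ, aₖ₊₁ = ⌊(a₀+mₖ₊₁)/dₖ₊₁⌋:
  k=1: m=46, d=92, a=1
  k=2: m=46, d=1, a=92
d=1 and a=2a₀=92 at k=2, so the next step gives (m, d) = (46, 92) again — its k=1 value — and the period has length 2.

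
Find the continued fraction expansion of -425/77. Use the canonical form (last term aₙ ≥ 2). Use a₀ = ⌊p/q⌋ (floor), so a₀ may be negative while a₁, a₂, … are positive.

-425 = -6×77 + 37
77 = 2×37 + 3
37 = 12×3 + 1
3 = 3×1 + 0  (stop)
So -425/77 = [-6; 2, 12, 3].

[-6; 2, 12, 3]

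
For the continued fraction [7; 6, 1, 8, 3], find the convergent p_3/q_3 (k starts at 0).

443/62

Using pₖ = aₖpₖ₋₁ + pₖ₋₂, qₖ = aₖqₖ₋₁ + qₖ₋₂ (with p₋₁=1, p₋₂=0, q₋₁=0, q₋₂=1):
  k=0: a=7, p=7, q=1
  k=1: a=6, p=43, q=6
  k=2: a=1, p=50, q=7
  k=3: a=8, p=443, q=62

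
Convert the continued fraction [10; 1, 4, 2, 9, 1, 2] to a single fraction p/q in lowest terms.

Fold from the inside: start with 2/1.
  1 + 1/2 = 3/2
  9 + 2/3 = 29/3
  2 + 3/29 = 61/29
  4 + 29/61 = 273/61
  1 + 61/273 = 334/273
  10 + 273/334 = 3613/334

3613/334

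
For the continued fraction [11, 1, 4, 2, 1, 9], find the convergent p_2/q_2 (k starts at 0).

59/5

Using pₖ = aₖpₖ₋₁ + pₖ₋₂, qₖ = aₖqₖ₋₁ + qₖ₋₂ (with p₋₁=1, p₋₂=0, q₋₁=0, q₋₂=1):
  k=0: a=11, p=11, q=1
  k=1: a=1, p=12, q=1
  k=2: a=4, p=59, q=5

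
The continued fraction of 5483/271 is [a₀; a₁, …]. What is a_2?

3

5483 = 20·271 + 63   →  a_0 = 20
271 = 4·63 + 19   →  a_1 = 4
63 = 3·19 + 6   →  a_2 = 3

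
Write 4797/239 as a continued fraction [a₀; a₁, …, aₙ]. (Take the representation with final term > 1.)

[20; 14, 17]

4797 = 20*239 + 17
239 = 14*17 + 1
17 = 17*1 + 0  (stop)
So 4797/239 = [20; 14, 17].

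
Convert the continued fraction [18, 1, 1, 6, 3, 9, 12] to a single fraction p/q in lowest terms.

Using pₖ = aₖpₖ₋₁ + pₖ₋₂ and qₖ = aₖqₖ₋₁ + qₖ₋₂:
  k=0: a=18, p=18, q=1
  k=1: a=1, p=19, q=1
  k=2: a=1, p=37, q=2
  k=3: a=6, p=241, q=13
  k=4: a=3, p=760, q=41
  k=5: a=9, p=7081, q=382
  k=6: a=12, p=85732, q=4625

85732/4625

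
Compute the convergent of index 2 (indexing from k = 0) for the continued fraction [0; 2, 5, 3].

Using pₖ = aₖpₖ₋₁ + pₖ₋₂, qₖ = aₖqₖ₋₁ + qₖ₋₂ (with p₋₁=1, p₋₂=0, q₋₁=0, q₋₂=1):
  k=0: a=0, p=0, q=1
  k=1: a=2, p=1, q=2
  k=2: a=5, p=5, q=11

5/11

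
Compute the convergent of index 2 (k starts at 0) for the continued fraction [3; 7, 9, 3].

201/64

Using pₖ = aₖpₖ₋₁ + pₖ₋₂, qₖ = aₖqₖ₋₁ + qₖ₋₂ (with p₋₁=1, p₋₂=0, q₋₁=0, q₋₂=1):
  k=0: a=3, p=3, q=1
  k=1: a=7, p=22, q=7
  k=2: a=9, p=201, q=64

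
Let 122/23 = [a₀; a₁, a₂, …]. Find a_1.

122 = 5·23 + 7   →  a_0 = 5
23 = 3·7 + 2   →  a_1 = 3

3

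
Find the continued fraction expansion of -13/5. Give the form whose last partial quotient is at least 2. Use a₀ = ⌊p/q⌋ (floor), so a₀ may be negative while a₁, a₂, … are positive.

-13 = -3*5 + 2
5 = 2*2 + 1
2 = 2*1 + 0  (stop)
So -13/5 = [-3; 2, 2].

[-3; 2, 2]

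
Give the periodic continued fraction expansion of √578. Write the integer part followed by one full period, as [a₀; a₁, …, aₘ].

a₀ = ⌊√578⌋ = 24.

[24; 24, 48]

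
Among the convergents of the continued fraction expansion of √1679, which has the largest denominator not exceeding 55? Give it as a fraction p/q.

1680/41

√1679 = [40; 1, 39, 1, 80, …] (period length 4).
Convergents:
  p_0/q_0 = 40/1
  p_1/q_1 = 41/1
  p_2/q_2 = 1639/40
  p_3/q_3 = 1680/41
  p_4/q_4 = 136039/3320
q_3 = 41 ≤ 55 < 3320 = q_4, so the answer is 1680/41.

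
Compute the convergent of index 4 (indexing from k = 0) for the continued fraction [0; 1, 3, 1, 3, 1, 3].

Using pₖ = aₖpₖ₋₁ + pₖ₋₂, qₖ = aₖqₖ₋₁ + qₖ₋₂ (with p₋₁=1, p₋₂=0, q₋₁=0, q₋₂=1):
  k=0: a=0, p=0, q=1
  k=1: a=1, p=1, q=1
  k=2: a=3, p=3, q=4
  k=3: a=1, p=4, q=5
  k=4: a=3, p=15, q=19

15/19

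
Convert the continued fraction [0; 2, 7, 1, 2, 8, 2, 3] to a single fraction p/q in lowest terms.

1413/3010

Fold from the inside: start with 3/1.
  2 + 1/3 = 7/3
  8 + 3/7 = 59/7
  2 + 7/59 = 125/59
  1 + 59/125 = 184/125
  7 + 125/184 = 1413/184
  2 + 184/1413 = 3010/1413
  0 + 1413/3010 = 1413/3010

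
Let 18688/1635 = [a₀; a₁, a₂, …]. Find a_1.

2

18688 = 11·1635 + 703   →  a_0 = 11
1635 = 2·703 + 229   →  a_1 = 2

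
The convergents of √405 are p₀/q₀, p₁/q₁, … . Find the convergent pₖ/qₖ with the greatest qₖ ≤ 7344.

51841/2576

√405 = [20; 8, 40, …] (period length 2).
Convergents:
  p_0/q_0 = 20/1
  p_1/q_1 = 161/8
  p_2/q_2 = 6460/321
  p_3/q_3 = 51841/2576
  p_4/q_4 = 2080100/103361
q_3 = 2576 ≤ 7344 < 103361 = q_4, so the answer is 51841/2576.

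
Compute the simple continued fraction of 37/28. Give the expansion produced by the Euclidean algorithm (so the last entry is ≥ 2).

37 = 1*28 + 9
28 = 3*9 + 1
9 = 9*1 + 0  (stop)
So 37/28 = [1; 3, 9].

[1; 3, 9]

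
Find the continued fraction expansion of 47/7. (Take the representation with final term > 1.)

47 = 6·7 + 5
7 = 1·5 + 2
5 = 2·2 + 1
2 = 2·1 + 0  (stop)
So 47/7 = [6; 1, 2, 2].

[6; 1, 2, 2]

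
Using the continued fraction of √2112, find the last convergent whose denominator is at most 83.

1057/23

√2112 = [45; 1, 21, 1, 90, …] (period length 4).
Convergents:
  p_0/q_0 = 45/1
  p_1/q_1 = 46/1
  p_2/q_2 = 1011/22
  p_3/q_3 = 1057/23
  p_4/q_4 = 96141/2092
q_3 = 23 ≤ 83 < 2092 = q_4, so the answer is 1057/23.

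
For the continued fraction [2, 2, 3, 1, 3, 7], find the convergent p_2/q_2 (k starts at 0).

Using pₖ = aₖpₖ₋₁ + pₖ₋₂, qₖ = aₖqₖ₋₁ + qₖ₋₂ (with p₋₁=1, p₋₂=0, q₋₁=0, q₋₂=1):
  k=0: a=2, p=2, q=1
  k=1: a=2, p=5, q=2
  k=2: a=3, p=17, q=7

17/7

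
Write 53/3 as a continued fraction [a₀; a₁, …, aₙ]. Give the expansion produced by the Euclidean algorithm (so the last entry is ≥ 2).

[17; 1, 2]

53 = 17·3 + 2
3 = 1·2 + 1
2 = 2·1 + 0  (stop)
So 53/3 = [17; 1, 2].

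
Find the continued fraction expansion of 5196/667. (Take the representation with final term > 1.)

[7; 1, 3, 1, 3, 4, 8]

5196 = 7·667 + 527
667 = 1·527 + 140
527 = 3·140 + 107
140 = 1·107 + 33
107 = 3·33 + 8
33 = 4·8 + 1
8 = 8·1 + 0  (stop)
So 5196/667 = [7; 1, 3, 1, 3, 4, 8].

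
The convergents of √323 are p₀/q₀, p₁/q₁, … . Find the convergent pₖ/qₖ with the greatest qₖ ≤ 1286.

√323 = [17; 1, 34, …] (period length 2).
Convergents:
  p_0/q_0 = 17/1
  p_1/q_1 = 18/1
  p_2/q_2 = 629/35
  p_3/q_3 = 647/36
  p_4/q_4 = 22627/1259
  p_5/q_5 = 23274/1295
q_4 = 1259 ≤ 1286 < 1295 = q_5, so the answer is 22627/1259.

22627/1259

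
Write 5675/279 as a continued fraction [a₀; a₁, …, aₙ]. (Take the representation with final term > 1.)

[20; 2, 1, 14, 1, 5]

5675 = 20*279 + 95
279 = 2*95 + 89
95 = 1*89 + 6
89 = 14*6 + 5
6 = 1*5 + 1
5 = 5*1 + 0  (stop)
So 5675/279 = [20; 2, 1, 14, 1, 5].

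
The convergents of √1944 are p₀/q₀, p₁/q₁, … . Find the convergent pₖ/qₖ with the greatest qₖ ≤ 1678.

42724/969

√1944 = [44; 11, 88, …] (period length 2).
Convergents:
  p_0/q_0 = 44/1
  p_1/q_1 = 485/11
  p_2/q_2 = 42724/969
  p_3/q_3 = 470449/10670
q_2 = 969 ≤ 1678 < 10670 = q_3, so the answer is 42724/969.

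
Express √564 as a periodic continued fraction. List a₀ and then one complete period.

[23; 1, 2, 1, 46]

a₀ = ⌊√564⌋ = 23.
With m₀=0, d₀=1 and mₖ₊₁ = dₖaₖ − mₖ, dₖ₊₁ = (n − mₖ₊₁²)/dₖ, aₖ₊₁ = ⌊(a₀+mₖ₊₁)/dₖ₊₁⌋:
  k=1: m=23, d=35, a=1
  k=2: m=12, d=12, a=2
  k=3: m=12, d=35, a=1
  k=4: m=23, d=1, a=46
d=1 and a=2a₀=46 at k=4, so the next step gives (m, d) = (23, 35) again — its k=1 value — and the period has length 4.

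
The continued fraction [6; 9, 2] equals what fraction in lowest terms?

116/19

Using pₖ = aₖpₖ₋₁ + pₖ₋₂ and qₖ = aₖqₖ₋₁ + qₖ₋₂:
  k=0: a=6, p=6, q=1
  k=1: a=9, p=55, q=9
  k=2: a=2, p=116, q=19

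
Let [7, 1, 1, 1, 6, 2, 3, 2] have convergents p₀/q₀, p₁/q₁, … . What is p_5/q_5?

Using pₖ = aₖpₖ₋₁ + pₖ₋₂, qₖ = aₖqₖ₋₁ + qₖ₋₂ (with p₋₁=1, p₋₂=0, q₋₁=0, q₋₂=1):
  k=0: a=7, p=7, q=1
  k=1: a=1, p=8, q=1
  k=2: a=1, p=15, q=2
  k=3: a=1, p=23, q=3
  k=4: a=6, p=153, q=20
  k=5: a=2, p=329, q=43

329/43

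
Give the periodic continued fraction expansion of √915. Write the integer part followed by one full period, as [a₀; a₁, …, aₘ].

[30; 4, 60]

a₀ = ⌊√915⌋ = 30.
With m₀=0, d₀=1 and mₖ₊₁ = dₖaₖ − mₖ, dₖ₊₁ = (n − mₖ₊₁²)/dₖ, aₖ₊₁ = ⌊(a₀+mₖ₊₁)/dₖ₊₁⌋:
  k=1: m=30, d=15, a=4
  k=2: m=30, d=1, a=60
d=1 and a=2a₀=60 at k=2, so the next step gives (m, d) = (30, 15) again — its k=1 value — and the period has length 2.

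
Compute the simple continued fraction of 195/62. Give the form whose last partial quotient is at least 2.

195 = 3·62 + 9
62 = 6·9 + 8
9 = 1·8 + 1
8 = 8·1 + 0  (stop)
So 195/62 = [3; 6, 1, 8].

[3; 6, 1, 8]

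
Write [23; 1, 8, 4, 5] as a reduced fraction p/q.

Fold from the inside: start with 5/1.
  4 + 1/5 = 21/5
  8 + 5/21 = 173/21
  1 + 21/173 = 194/173
  23 + 173/194 = 4635/194

4635/194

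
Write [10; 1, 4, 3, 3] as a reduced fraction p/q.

573/53

Fold from the inside: start with 3/1.
  3 + 1/3 = 10/3
  4 + 3/10 = 43/10
  1 + 10/43 = 53/43
  10 + 43/53 = 573/53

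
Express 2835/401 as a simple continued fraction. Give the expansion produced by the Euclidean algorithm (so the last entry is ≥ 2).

[7; 14, 3, 9]

2835 = 7×401 + 28
401 = 14×28 + 9
28 = 3×9 + 1
9 = 9×1 + 0  (stop)
So 2835/401 = [7; 14, 3, 9].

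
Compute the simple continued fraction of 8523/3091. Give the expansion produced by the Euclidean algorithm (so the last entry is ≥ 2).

[2; 1, 3, 8, 4, 7, 3]

8523 = 2·3091 + 2341
3091 = 1·2341 + 750
2341 = 3·750 + 91
750 = 8·91 + 22
91 = 4·22 + 3
22 = 7·3 + 1
3 = 3·1 + 0  (stop)
So 8523/3091 = [2; 1, 3, 8, 4, 7, 3].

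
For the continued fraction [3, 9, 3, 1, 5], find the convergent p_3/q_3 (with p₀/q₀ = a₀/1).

Using pₖ = aₖpₖ₋₁ + pₖ₋₂, qₖ = aₖqₖ₋₁ + qₖ₋₂ (with p₋₁=1, p₋₂=0, q₋₁=0, q₋₂=1):
  k=0: a=3, p=3, q=1
  k=1: a=9, p=28, q=9
  k=2: a=3, p=87, q=28
  k=3: a=1, p=115, q=37

115/37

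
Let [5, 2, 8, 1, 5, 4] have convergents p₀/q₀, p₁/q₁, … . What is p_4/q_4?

Using pₖ = aₖpₖ₋₁ + pₖ₋₂, qₖ = aₖqₖ₋₁ + qₖ₋₂ (with p₋₁=1, p₋₂=0, q₋₁=0, q₋₂=1):
  k=0: a=5, p=5, q=1
  k=1: a=2, p=11, q=2
  k=2: a=8, p=93, q=17
  k=3: a=1, p=104, q=19
  k=4: a=5, p=613, q=112

613/112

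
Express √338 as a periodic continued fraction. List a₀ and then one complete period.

[18; 2, 1, 1, 2, 36]

a₀ = ⌊√338⌋ = 18.
With m₀=0, d₀=1 and mₖ₊₁ = dₖaₖ − mₖ, dₖ₊₁ = (n − mₖ₊₁²)/dₖ, aₖ₊₁ = ⌊(a₀+mₖ₊₁)/dₖ₊₁⌋:
  k=1: m=18, d=14, a=2
  k=2: m=10, d=17, a=1
  k=3: m=7, d=17, a=1
  k=4: m=10, d=14, a=2
  k=5: m=18, d=1, a=36
d=1 and a=2a₀=36 at k=5, so the next step gives (m, d) = (18, 14) again — its k=1 value — and the period has length 5.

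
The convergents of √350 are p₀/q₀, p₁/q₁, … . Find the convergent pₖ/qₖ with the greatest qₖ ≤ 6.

√350 = [18; 1, 2, 2, 2, 1, 36, …] (period length 6).
Convergents:
  p_0/q_0 = 18/1
  p_1/q_1 = 19/1
  p_2/q_2 = 56/3
  p_3/q_3 = 131/7
q_2 = 3 ≤ 6 < 7 = q_3, so the answer is 56/3.

56/3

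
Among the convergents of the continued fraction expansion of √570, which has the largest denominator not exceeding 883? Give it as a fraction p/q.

√570 = [23; 1, 6, 1, 46, …] (period length 4).
Convergents:
  p_0/q_0 = 23/1
  p_1/q_1 = 24/1
  p_2/q_2 = 167/7
  p_3/q_3 = 191/8
  p_4/q_4 = 8953/375
  p_5/q_5 = 9144/383
  p_6/q_6 = 63817/2673
q_5 = 383 ≤ 883 < 2673 = q_6, so the answer is 9144/383.

9144/383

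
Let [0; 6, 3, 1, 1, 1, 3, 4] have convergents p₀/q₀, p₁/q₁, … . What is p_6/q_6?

40/251

Using pₖ = aₖpₖ₋₁ + pₖ₋₂, qₖ = aₖqₖ₋₁ + qₖ₋₂ (with p₋₁=1, p₋₂=0, q₋₁=0, q₋₂=1):
  k=0: a=0, p=0, q=1
  k=1: a=6, p=1, q=6
  k=2: a=3, p=3, q=19
  k=3: a=1, p=4, q=25
  k=4: a=1, p=7, q=44
  k=5: a=1, p=11, q=69
  k=6: a=3, p=40, q=251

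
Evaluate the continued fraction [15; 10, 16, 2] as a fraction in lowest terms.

Using pₖ = aₖpₖ₋₁ + pₖ₋₂ and qₖ = aₖqₖ₋₁ + qₖ₋₂:
  k=0: a=15, p=15, q=1
  k=1: a=10, p=151, q=10
  k=2: a=16, p=2431, q=161
  k=3: a=2, p=5013, q=332

5013/332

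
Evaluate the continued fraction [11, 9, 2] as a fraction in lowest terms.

Using pₖ = aₖpₖ₋₁ + pₖ₋₂ and qₖ = aₖqₖ₋₁ + qₖ₋₂:
  k=0: a=11, p=11, q=1
  k=1: a=9, p=100, q=9
  k=2: a=2, p=211, q=19

211/19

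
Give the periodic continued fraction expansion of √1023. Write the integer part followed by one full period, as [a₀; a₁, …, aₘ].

[31; 1, 62]

a₀ = ⌊√1023⌋ = 31.
With m₀=0, d₀=1 and mₖ₊₁ = dₖaₖ − mₖ, dₖ₊₁ = (n − mₖ₊₁²)/dₖ, aₖ₊₁ = ⌊(a₀+mₖ₊₁)/dₖ₊₁⌋:
  k=1: m=31, d=62, a=1
  k=2: m=31, d=1, a=62
d=1 and a=2a₀=62 at k=2, so the next step gives (m, d) = (31, 62) again — its k=1 value — and the period has length 2.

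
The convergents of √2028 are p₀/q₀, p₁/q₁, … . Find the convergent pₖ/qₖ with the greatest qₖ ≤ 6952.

121635/2701

√2028 = [45; 30, 90, …] (period length 2).
Convergents:
  p_0/q_0 = 45/1
  p_1/q_1 = 1351/30
  p_2/q_2 = 121635/2701
  p_3/q_3 = 3650401/81060
q_2 = 2701 ≤ 6952 < 81060 = q_3, so the answer is 121635/2701.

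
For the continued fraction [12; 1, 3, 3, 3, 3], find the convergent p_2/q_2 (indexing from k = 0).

51/4

Using pₖ = aₖpₖ₋₁ + pₖ₋₂, qₖ = aₖqₖ₋₁ + qₖ₋₂ (with p₋₁=1, p₋₂=0, q₋₁=0, q₋₂=1):
  k=0: a=12, p=12, q=1
  k=1: a=1, p=13, q=1
  k=2: a=3, p=51, q=4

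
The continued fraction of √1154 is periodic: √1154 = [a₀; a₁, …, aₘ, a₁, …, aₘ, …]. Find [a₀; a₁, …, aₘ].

a₀ = ⌊√1154⌋ = 33.
With m₀=0, d₀=1 and mₖ₊₁ = dₖaₖ − mₖ, dₖ₊₁ = (n − mₖ₊₁²)/dₖ, aₖ₊₁ = ⌊(a₀+mₖ₊₁)/dₖ₊₁⌋:
  k=1: m=33, d=65, a=1
  k=2: m=32, d=2, a=32
  k=3: m=32, d=65, a=1
  k=4: m=33, d=1, a=66
d=1 and a=2a₀=66 at k=4, so the next step gives (m, d) = (33, 65) again — its k=1 value — and the period has length 4.

[33; 1, 32, 1, 66]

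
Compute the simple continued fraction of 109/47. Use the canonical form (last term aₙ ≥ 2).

[2; 3, 7, 2]

109 = 2*47 + 15
47 = 3*15 + 2
15 = 7*2 + 1
2 = 2*1 + 0  (stop)
So 109/47 = [2; 3, 7, 2].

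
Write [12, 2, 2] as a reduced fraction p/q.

62/5

Using pₖ = aₖpₖ₋₁ + pₖ₋₂ and qₖ = aₖqₖ₋₁ + qₖ₋₂:
  k=0: a=12, p=12, q=1
  k=1: a=2, p=25, q=2
  k=2: a=2, p=62, q=5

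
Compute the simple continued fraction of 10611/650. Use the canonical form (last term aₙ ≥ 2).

10611 = 16×650 + 211
650 = 3×211 + 17
211 = 12×17 + 7
17 = 2×7 + 3
7 = 2×3 + 1
3 = 3×1 + 0  (stop)
So 10611/650 = [16; 3, 12, 2, 2, 3].

[16; 3, 12, 2, 2, 3]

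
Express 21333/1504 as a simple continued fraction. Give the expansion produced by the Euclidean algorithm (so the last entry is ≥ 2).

[14; 5, 2, 3, 19, 2]

21333 = 14×1504 + 277
1504 = 5×277 + 119
277 = 2×119 + 39
119 = 3×39 + 2
39 = 19×2 + 1
2 = 2×1 + 0  (stop)
So 21333/1504 = [14; 5, 2, 3, 19, 2].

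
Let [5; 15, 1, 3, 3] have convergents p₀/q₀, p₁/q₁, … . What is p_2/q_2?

Using pₖ = aₖpₖ₋₁ + pₖ₋₂, qₖ = aₖqₖ₋₁ + qₖ₋₂ (with p₋₁=1, p₋₂=0, q₋₁=0, q₋₂=1):
  k=0: a=5, p=5, q=1
  k=1: a=15, p=76, q=15
  k=2: a=1, p=81, q=16

81/16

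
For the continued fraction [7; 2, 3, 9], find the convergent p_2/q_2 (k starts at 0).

52/7

Using pₖ = aₖpₖ₋₁ + pₖ₋₂, qₖ = aₖqₖ₋₁ + qₖ₋₂ (with p₋₁=1, p₋₂=0, q₋₁=0, q₋₂=1):
  k=0: a=7, p=7, q=1
  k=1: a=2, p=15, q=2
  k=2: a=3, p=52, q=7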